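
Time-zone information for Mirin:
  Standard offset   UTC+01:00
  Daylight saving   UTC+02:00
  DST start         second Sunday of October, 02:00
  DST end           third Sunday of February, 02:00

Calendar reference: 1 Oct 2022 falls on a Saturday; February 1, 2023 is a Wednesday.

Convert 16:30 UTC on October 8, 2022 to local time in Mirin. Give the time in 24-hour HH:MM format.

17:30

1 October 2022 is a Saturday, so the first Sunday is October 2 and the second is October 9.
1 February 2023 is a Wednesday, so the first Sunday is February 5 and the third is February 19.
At the standard offset (UTC+01:00), 16:30 UTC + 1h = 17:30 Mirin standard time.
The standard-time date in Mirin, October 8, 2022, does not fall between 9 October 2022 and 19 February 2023, so daylight saving is not in effect and Mirin is at UTC+01:00.
16:30 UTC + 1h = 17:30 local.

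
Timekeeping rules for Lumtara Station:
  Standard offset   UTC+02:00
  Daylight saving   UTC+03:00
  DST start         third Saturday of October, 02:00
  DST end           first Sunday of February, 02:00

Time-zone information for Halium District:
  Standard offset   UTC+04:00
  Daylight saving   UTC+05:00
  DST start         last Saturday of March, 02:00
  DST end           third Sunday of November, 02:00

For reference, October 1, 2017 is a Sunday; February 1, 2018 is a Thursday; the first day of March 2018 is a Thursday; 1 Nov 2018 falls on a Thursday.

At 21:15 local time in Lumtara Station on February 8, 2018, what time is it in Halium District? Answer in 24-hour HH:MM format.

1 October 2017 is a Sunday, so the first Saturday is October 7 and the third is October 21.
1 February 2018 is a Thursday, so the first Sunday is February 4.
February 8, 2018 does not fall between 21 October 2017 and 4 February 2018, so daylight saving is not in effect and Lumtara Station is at UTC+02:00.
21:15 Lumtara Station − 2h = 19:15 UTC.
1 March 2018 is a Thursday, so Saturdays fall on 3, 10, 17, 24, 31; the last is March 31.
1 November 2018 is a Thursday, so the first Sunday is November 4 and the third is November 18.
At the standard offset (UTC+04:00), 19:15 UTC + 4h = 23:15 Halium District standard time.
The standard-time date in Halium District, February 8, 2018, does not fall between 31 March and 18 November, so daylight saving is not in effect and Halium District is at UTC+04:00.
19:15 UTC + 4h = 23:15 Halium District.

23:15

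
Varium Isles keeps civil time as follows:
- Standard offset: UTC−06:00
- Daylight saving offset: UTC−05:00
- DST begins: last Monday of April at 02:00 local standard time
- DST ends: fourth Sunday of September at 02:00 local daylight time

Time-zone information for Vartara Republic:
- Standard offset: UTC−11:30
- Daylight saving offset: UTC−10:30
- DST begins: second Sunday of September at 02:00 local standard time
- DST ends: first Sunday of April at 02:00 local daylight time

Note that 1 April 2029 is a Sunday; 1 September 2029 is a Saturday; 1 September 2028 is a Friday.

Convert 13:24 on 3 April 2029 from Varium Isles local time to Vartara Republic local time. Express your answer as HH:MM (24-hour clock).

07:54

1 April 2029 is a Sunday, so Mondays fall on 2, 9, 16, 23, 30; the last is April 30.
1 September 2029 is a Saturday, so the first Sunday is September 2 and the fourth is September 23.
3 April 2029 does not fall between 30 April and 23 September, so daylight saving is not in effect and Varium Isles is at UTC−06:00.
13:24 Varium Isles + 6h = 19:24 UTC.
1 September 2028 is a Friday, so the first Sunday is September 3 and the second is September 10.
1 April 2029 is a Sunday, so the first Sunday is April 1.
At the standard offset (UTC−11:30), 19:24 UTC − 11h30m = 07:54 Vartara Republic standard time.
The standard-time date in Vartara Republic, 3 April 2029, does not fall between 10 September 2028 and 1 April 2029, so daylight saving is not in effect and Vartara Republic is at UTC−11:30.
19:24 UTC − 11h30m = 07:54 Vartara Republic.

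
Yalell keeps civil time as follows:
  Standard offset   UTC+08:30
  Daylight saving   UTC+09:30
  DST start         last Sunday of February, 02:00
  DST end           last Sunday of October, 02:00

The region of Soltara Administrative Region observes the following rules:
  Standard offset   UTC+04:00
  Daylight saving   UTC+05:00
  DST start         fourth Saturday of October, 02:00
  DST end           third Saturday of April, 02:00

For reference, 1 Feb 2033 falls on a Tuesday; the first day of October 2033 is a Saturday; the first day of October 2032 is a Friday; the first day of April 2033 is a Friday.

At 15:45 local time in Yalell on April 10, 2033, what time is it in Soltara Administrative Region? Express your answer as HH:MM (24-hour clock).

1 February 2033 is a Tuesday, so Sundays fall on 6, 13, 20, 27; the last is February 27.
1 October 2033 is a Saturday, so Sundays fall on 2, 9, 16, 23, 30; the last is October 30.
Daylight saving runs 27 February – 30 October; April 10, 2033 is inside that window, so Yalell is at UTC+09:30.
15:45 Yalell − 9h30m = 06:15 UTC.
1 October 2032 is a Friday, so the first Saturday is October 2 and the fourth is October 23.
1 April 2033 is a Friday, so the first Saturday is April 2 and the third is April 16.
At the standard offset (UTC+04:00), 06:15 UTC + 4h = 10:15 Soltara Administrative Region standard time.
Daylight saving runs 23 October 2032 – 16 April 2033; the standard-time date in Soltara Administrative Region, April 10, 2033, is inside that window, so Soltara Administrative Region is at UTC+05:00.
06:15 UTC + 5h = 11:15 Soltara Administrative Region.

11:15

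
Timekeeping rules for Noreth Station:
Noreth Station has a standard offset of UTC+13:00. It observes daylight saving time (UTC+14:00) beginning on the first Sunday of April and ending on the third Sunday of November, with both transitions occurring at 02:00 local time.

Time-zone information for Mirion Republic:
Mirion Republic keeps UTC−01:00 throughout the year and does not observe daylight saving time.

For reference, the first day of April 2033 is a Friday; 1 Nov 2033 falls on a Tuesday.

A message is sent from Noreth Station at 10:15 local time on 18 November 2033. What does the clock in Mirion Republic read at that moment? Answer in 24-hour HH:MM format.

19:15

1 April 2033 is a Friday, so the first Sunday is April 3.
1 November 2033 is a Tuesday, so the first Sunday is November 6 and the third is November 20.
18 November 2033 falls between 3 April and 20 November, so daylight saving is in effect and Noreth Station is at UTC+14:00.
10:15 Noreth Station − 14h = 20:15 UTC (rolling into the previous day, 17 November 2033).
Mirion Republic stays on UTC−01:00 all year.
20:15 UTC − 1h = 19:15 Mirion Republic.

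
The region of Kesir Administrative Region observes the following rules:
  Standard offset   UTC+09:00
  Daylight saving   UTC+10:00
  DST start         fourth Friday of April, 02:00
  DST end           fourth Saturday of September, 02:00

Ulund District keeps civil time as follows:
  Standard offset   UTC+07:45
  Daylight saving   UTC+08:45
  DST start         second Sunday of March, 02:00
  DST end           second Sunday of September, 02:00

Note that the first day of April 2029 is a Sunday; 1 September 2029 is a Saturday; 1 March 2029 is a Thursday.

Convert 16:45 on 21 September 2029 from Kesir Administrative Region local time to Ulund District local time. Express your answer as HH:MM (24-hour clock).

14:30

1 April 2029 is a Sunday, so the first Friday is April 6 and the fourth is April 27.
1 September 2029 is a Saturday, so the first Saturday is September 1 and the fourth is September 22.
21 September 2029 falls between 27 April and 22 September, so daylight saving is in effect and Kesir Administrative Region is at UTC+10:00.
16:45 Kesir Administrative Region − 10h = 06:45 UTC.
1 March 2029 is a Thursday, so the first Sunday is March 4 and the second is March 11.
1 September 2029 is a Saturday, so the first Sunday is September 2 and the second is September 9.
At the standard offset (UTC+07:45), 06:45 UTC + 7h45m = 14:30 Ulund District standard time.
The standard-time date in Ulund District, 21 September 2029, does not fall between 11 March and 9 September, so daylight saving is not in effect and Ulund District is at UTC+07:45.
06:45 UTC + 7h45m = 14:30 Ulund District.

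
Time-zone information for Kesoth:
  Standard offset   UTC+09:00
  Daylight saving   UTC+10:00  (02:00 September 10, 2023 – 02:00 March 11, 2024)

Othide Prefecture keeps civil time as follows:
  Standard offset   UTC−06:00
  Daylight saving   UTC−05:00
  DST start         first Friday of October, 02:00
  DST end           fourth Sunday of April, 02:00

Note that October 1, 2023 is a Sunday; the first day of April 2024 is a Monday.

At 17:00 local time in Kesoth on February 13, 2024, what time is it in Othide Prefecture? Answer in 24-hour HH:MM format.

02:00

February 13, 2024 falls between 10 September 2023 and 11 March 2024, so daylight saving is in effect and Kesoth is at UTC+10:00.
17:00 Kesoth − 10h = 07:00 UTC.
1 October 2023 is a Sunday, so the first Friday is October 6.
1 April 2024 is a Monday, so the first Sunday is April 7 and the fourth is April 28.
At the standard offset (UTC−06:00), 07:00 UTC − 6h = 01:00 Othide Prefecture standard time.
Daylight saving runs 6 October 2023 – 28 April 2024; the standard-time date in Othide Prefecture, February 13, 2024, is inside that window, so Othide Prefecture is at UTC−05:00.
07:00 UTC − 5h = 02:00 Othide Prefecture.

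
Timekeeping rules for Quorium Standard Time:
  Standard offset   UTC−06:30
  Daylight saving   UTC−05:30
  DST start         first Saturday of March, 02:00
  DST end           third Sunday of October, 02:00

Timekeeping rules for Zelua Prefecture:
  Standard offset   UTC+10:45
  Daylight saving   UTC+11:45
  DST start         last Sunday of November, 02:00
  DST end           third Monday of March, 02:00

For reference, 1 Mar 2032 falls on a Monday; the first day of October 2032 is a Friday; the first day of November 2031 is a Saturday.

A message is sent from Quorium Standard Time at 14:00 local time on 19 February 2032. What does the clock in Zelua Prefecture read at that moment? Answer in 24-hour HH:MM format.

1 March 2032 is a Monday, so the first Saturday is March 6.
1 October 2032 is a Friday, so the first Sunday is October 3 and the third is October 17.
Daylight saving runs 6 March – 17 October; 19 February 2032 is outside that window, so Quorium Standard Time is on standard time at UTC−06:30.
14:00 Quorium Standard Time + 6h30m = 20:30 UTC.
1 November 2031 is a Saturday, so Sundays fall on 2, 9, 16, 23, 30; the last is November 30.
1 March 2032 is a Monday, so the first Monday is March 1 and the third is March 15.
At the standard offset (UTC+10:45), 20:30 UTC + 10h45m = 07:15 Zelua Prefecture standard time (rolling into the next day, 20 February 2032).
The standard-time date in Zelua Prefecture, 20 February 2032, falls between 30 November 2031 and 15 March 2032, so daylight saving is in effect and Zelua Prefecture is at UTC+11:45.
20:30 UTC + 11h45m = 08:15 Zelua Prefecture (rolling into the next day, 20 February 2032).

08:15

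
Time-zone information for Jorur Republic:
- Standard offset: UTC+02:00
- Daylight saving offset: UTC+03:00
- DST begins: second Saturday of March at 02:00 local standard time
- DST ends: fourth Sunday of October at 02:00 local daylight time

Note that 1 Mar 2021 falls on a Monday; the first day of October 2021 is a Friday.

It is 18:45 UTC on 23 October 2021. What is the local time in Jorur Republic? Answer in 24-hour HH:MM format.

21:45

1 March 2021 is a Monday, so the first Saturday is March 6 and the second is March 13.
1 October 2021 is a Friday, so the first Sunday is October 3 and the fourth is October 24.
At the standard offset (UTC+02:00), 18:45 UTC + 2h = 20:45 Jorur Republic standard time.
The standard-time date in Jorur Republic, 23 October 2021, falls between 13 March and 24 October, so daylight saving is in effect and Jorur Republic is at UTC+03:00.
18:45 UTC + 3h = 21:45 local.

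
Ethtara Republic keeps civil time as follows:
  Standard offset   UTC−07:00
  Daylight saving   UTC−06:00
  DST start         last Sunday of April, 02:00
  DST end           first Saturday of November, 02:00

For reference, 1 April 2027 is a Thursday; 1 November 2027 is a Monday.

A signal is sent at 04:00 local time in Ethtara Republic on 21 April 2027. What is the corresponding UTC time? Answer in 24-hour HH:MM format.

1 April 2027 is a Thursday, so Sundays fall on 4, 11, 18, 25; the last is April 25.
1 November 2027 is a Monday, so the first Saturday is November 6.
Daylight saving runs 25 April – 6 November; 21 April 2027 is outside that window, so Ethtara Republic is on standard time at UTC−07:00.
04:00 local + 7h = 11:00 UTC.

11:00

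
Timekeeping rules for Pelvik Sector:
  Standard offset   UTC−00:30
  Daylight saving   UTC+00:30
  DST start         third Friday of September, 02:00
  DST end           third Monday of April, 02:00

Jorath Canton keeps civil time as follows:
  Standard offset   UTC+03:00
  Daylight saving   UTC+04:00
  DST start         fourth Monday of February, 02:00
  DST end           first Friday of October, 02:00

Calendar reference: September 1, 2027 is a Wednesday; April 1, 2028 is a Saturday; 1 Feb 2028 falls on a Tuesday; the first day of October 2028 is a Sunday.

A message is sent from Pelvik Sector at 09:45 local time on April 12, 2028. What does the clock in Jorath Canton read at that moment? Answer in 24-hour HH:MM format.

1 September 2027 is a Wednesday, so the first Friday is September 3 and the third is September 17.
1 April 2028 is a Saturday, so the first Monday is April 3 and the third is April 17.
April 12, 2028 lies within the daylight-saving period (17 September 2027 – 17 April 2028), so Pelvik Sector is on daylight time, UTC+00:30.
09:45 Pelvik Sector − 0h30m = 09:15 UTC.
1 February 2028 is a Tuesday, so the first Monday is February 7 and the fourth is February 28.
1 October 2028 is a Sunday, so the first Friday is October 6.
At the standard offset (UTC+03:00), 09:15 UTC + 3h = 12:15 Jorath Canton standard time.
Daylight saving runs 28 February – 6 October; the standard-time date in Jorath Canton, April 12, 2028, is inside that window, so Jorath Canton is at UTC+04:00.
09:15 UTC + 4h = 13:15 Jorath Canton.

13:15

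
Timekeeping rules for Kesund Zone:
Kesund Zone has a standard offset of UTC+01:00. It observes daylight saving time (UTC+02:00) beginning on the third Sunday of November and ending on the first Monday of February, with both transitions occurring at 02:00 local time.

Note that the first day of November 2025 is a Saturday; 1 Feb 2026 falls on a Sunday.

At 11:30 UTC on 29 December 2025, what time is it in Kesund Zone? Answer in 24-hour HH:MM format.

13:30

1 November 2025 is a Saturday, so the first Sunday is November 2 and the third is November 16.
1 February 2026 is a Sunday, so the first Monday is February 2.
At the standard offset (UTC+01:00), 11:30 UTC + 1h = 12:30 Kesund Zone standard time.
Daylight saving runs 16 November 2025 – 2 February 2026; the standard-time date in Kesund Zone, 29 December 2025, is inside that window, so Kesund Zone is at UTC+02:00.
11:30 UTC + 2h = 13:30 local.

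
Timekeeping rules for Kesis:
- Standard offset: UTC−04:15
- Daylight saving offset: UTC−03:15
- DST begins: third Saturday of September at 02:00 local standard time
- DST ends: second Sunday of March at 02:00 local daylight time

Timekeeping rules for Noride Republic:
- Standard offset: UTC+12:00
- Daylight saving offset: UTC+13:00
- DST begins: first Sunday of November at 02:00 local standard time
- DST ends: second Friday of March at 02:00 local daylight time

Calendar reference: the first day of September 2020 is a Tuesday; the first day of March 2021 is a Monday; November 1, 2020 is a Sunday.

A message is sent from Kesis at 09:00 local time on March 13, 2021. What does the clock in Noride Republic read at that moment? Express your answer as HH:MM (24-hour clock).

1 September 2020 is a Tuesday, so the first Saturday is September 5 and the third is September 19.
1 March 2021 is a Monday, so the first Sunday is March 7 and the second is March 14.
March 13, 2021 lies within the daylight-saving period (19 September 2020 – 14 March 2021), so Kesis is on daylight time, UTC−03:15.
09:00 Kesis + 3h15m = 12:15 UTC.
1 November 2020 is a Sunday, so the first Sunday is November 1.
1 March 2021 is a Monday, so the first Friday is March 5 and the second is March 12.
At the standard offset (UTC+12:00), 12:15 UTC + 12h = 00:15 Noride Republic standard time (rolling into the next day, 14 March 2021).
The standard-time date in Noride Republic, March 14, 2021, is outside the daylight-saving period (1 November 2020 – 12 March 2021), so Noride Republic is on standard time, UTC+12:00.
12:15 UTC + 12h = 00:15 Noride Republic (rolling into the next day, 14 March 2021).

00:15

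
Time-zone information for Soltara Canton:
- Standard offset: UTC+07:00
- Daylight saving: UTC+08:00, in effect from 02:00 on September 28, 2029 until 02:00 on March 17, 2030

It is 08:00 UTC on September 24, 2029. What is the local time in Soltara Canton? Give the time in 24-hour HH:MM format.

15:00

At the standard offset (UTC+07:00), 08:00 UTC + 7h = 15:00 Soltara Canton standard time.
Daylight saving runs 28 September 2029 – 17 March 2030; the standard-time date in Soltara Canton, September 24, 2029, is outside that window, so Soltara Canton is on standard time at UTC+07:00.
08:00 UTC + 7h = 15:00 local.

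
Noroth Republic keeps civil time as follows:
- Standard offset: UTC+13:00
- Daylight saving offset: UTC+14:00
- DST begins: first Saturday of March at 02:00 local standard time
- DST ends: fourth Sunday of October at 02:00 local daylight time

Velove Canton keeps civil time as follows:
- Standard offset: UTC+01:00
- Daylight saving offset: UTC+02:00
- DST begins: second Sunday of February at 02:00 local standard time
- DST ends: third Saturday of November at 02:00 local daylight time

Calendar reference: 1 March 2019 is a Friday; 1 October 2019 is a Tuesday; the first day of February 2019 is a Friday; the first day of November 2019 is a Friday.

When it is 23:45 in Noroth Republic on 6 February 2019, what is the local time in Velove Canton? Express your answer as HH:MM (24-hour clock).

1 March 2019 is a Friday, so the first Saturday is March 2.
1 October 2019 is a Tuesday, so the first Sunday is October 6 and the fourth is October 27.
6 February 2019 is outside the daylight-saving period (2 March – 27 October), so Noroth Republic is on standard time, UTC+13:00.
23:45 Noroth Republic − 13h = 10:45 UTC.
1 February 2019 is a Friday, so the first Sunday is February 3 and the second is February 10.
1 November 2019 is a Friday, so the first Saturday is November 2 and the third is November 16.
At the standard offset (UTC+01:00), 10:45 UTC + 1h = 11:45 Velove Canton standard time.
The standard-time date in Velove Canton, 6 February 2019, does not fall between 10 February and 16 November, so daylight saving is not in effect and Velove Canton is at UTC+01:00.
10:45 UTC + 1h = 11:45 Velove Canton.

11:45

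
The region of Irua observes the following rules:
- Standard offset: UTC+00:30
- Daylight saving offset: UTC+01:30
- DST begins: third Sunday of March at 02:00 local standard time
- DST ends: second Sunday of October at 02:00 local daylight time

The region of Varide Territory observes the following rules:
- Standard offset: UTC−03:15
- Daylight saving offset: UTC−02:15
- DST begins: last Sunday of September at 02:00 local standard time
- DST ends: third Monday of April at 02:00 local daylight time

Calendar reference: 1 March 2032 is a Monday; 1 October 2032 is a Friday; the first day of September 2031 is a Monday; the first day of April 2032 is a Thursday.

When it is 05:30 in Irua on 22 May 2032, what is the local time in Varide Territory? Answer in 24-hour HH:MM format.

1 March 2032 is a Monday, so the first Sunday is March 7 and the third is March 21.
1 October 2032 is a Friday, so the first Sunday is October 3 and the second is October 10.
22 May 2032 lies within the daylight-saving period (21 March – 10 October), so Irua is on daylight time, UTC+01:30.
05:30 Irua − 1h30m = 04:00 UTC.
1 September 2031 is a Monday, so Sundays fall on 7, 14, 21, 28; the last is September 28.
1 April 2032 is a Thursday, so the first Monday is April 5 and the third is April 19.
At the standard offset (UTC−03:15), 04:00 UTC − 3h15m = 00:45 Varide Territory standard time.
The standard-time date in Varide Territory, 22 May 2032, is outside the daylight-saving period (28 September 2031 – 19 April 2032), so Varide Territory is on standard time, UTC−03:15.
04:00 UTC − 3h15m = 00:45 Varide Territory.

00:45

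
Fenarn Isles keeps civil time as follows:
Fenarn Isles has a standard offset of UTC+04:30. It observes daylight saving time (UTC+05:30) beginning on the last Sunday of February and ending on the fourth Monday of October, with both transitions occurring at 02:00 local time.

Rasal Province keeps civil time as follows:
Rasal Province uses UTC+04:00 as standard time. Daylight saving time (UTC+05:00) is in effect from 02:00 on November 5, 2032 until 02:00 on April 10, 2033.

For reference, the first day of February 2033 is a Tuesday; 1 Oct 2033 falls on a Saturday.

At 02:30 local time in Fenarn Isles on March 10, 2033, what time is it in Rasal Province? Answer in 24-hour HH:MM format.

1 February 2033 is a Tuesday, so Sundays fall on 6, 13, 20, 27; the last is February 27.
1 October 2033 is a Saturday, so the first Monday is October 3 and the fourth is October 24.
March 10, 2033 lies within the daylight-saving period (27 February – 24 October), so Fenarn Isles is on daylight time, UTC+05:30.
02:30 Fenarn Isles − 5h30m = 21:00 UTC (rolling into the previous day, 9 March 2033).
At the standard offset (UTC+04:00), 21:00 UTC + 4h = 01:00 Rasal Province standard time (rolling into the next day, 10 March 2033).
The standard-time date in Rasal Province, March 10, 2033, lies within the daylight-saving period (5 November 2032 – 10 April 2033), so Rasal Province is on daylight time, UTC+05:00.
21:00 UTC + 5h = 02:00 Rasal Province (rolling into the next day, 10 March 2033).

02:00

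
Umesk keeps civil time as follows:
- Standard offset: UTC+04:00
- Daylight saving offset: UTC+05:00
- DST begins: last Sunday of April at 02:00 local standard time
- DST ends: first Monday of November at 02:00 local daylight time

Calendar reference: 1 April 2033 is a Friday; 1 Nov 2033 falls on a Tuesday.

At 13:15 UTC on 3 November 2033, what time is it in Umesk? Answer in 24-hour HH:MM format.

18:15

1 April 2033 is a Friday, so Sundays fall on 3, 10, 17, 24; the last is April 24.
1 November 2033 is a Tuesday, so the first Monday is November 7.
At the standard offset (UTC+04:00), 13:15 UTC + 4h = 17:15 Umesk standard time.
The standard-time date in Umesk, 3 November 2033, lies within the daylight-saving period (24 April – 7 November), so Umesk is on daylight time, UTC+05:00.
13:15 UTC + 5h = 18:15 local.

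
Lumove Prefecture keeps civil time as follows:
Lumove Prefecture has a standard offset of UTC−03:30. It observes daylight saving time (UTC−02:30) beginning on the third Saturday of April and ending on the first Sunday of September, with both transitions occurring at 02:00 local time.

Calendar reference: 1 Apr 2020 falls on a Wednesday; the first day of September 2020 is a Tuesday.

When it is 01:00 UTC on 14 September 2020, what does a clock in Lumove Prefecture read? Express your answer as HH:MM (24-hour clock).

1 April 2020 is a Wednesday, so the first Saturday is April 4 and the third is April 18.
1 September 2020 is a Tuesday, so the first Sunday is September 6.
At the standard offset (UTC−03:30), 01:00 UTC − 3h30m = 21:30 Lumove Prefecture standard time (rolling into the previous day, 13 September 2020).
Daylight saving runs 18 April – 6 September; the standard-time date in Lumove Prefecture, 13 September 2020, is outside that window, so Lumove Prefecture is on standard time at UTC−03:30.
01:00 UTC − 3h30m = 21:30 local (rolling into the previous day, 13 September 2020).

21:30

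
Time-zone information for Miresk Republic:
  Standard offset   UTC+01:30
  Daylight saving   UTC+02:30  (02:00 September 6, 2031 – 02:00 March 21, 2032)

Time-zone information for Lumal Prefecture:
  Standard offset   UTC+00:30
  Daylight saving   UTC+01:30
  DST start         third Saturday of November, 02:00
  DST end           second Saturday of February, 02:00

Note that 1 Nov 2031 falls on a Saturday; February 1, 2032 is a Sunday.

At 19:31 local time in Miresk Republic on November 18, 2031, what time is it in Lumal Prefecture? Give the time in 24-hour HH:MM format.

November 18, 2031 lies within the daylight-saving period (6 September 2031 – 21 March 2032), so Miresk Republic is on daylight time, UTC+02:30.
19:31 Miresk Republic − 2h30m = 17:01 UTC.
1 November 2031 is a Saturday, so the first Saturday is November 1 and the third is November 15.
1 February 2032 is a Sunday, so the first Saturday is February 7 and the second is February 14.
At the standard offset (UTC+00:30), 17:01 UTC + 0h30m = 17:31 Lumal Prefecture standard time.
Daylight saving runs 15 November 2031 – 14 February 2032; the standard-time date in Lumal Prefecture, November 18, 2031, is inside that window, so Lumal Prefecture is at UTC+01:30.
17:01 UTC + 1h30m = 18:31 Lumal Prefecture.

18:31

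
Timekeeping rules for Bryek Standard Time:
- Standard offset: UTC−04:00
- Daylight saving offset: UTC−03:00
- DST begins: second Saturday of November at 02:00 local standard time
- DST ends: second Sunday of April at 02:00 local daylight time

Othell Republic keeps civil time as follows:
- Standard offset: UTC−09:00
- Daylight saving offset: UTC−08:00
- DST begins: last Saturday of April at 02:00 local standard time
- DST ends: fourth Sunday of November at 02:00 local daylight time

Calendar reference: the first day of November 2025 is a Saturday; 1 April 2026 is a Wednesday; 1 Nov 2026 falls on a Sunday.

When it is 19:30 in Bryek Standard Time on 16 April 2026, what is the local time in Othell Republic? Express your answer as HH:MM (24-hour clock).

1 November 2025 is a Saturday, so the first Saturday is November 1 and the second is November 8.
1 April 2026 is a Wednesday, so the first Sunday is April 5 and the second is April 12.
16 April 2026 does not fall between 8 November 2025 and 12 April 2026, so daylight saving is not in effect and Bryek Standard Time is at UTC−04:00.
19:30 Bryek Standard Time + 4h = 23:30 UTC.
1 April 2026 is a Wednesday, so Saturdays fall on 4, 11, 18, 25; the last is April 25.
1 November 2026 is a Sunday, so the first Sunday is November 1 and the fourth is November 22.
At the standard offset (UTC−09:00), 23:30 UTC − 9h = 14:30 Othell Republic standard time.
The standard-time date in Othell Republic, 16 April 2026, does not fall between 25 April and 22 November, so daylight saving is not in effect and Othell Republic is at UTC−09:00.
23:30 UTC − 9h = 14:30 Othell Republic.

14:30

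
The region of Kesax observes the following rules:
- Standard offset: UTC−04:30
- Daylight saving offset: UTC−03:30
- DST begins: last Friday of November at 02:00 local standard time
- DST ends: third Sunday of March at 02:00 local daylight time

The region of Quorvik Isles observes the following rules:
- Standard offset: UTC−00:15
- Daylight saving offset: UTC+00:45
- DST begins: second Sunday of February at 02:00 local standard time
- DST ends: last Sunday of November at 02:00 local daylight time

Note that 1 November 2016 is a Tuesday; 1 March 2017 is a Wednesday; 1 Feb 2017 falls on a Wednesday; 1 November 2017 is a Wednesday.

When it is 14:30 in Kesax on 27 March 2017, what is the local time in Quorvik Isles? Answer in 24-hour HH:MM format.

1 November 2016 is a Tuesday, so Fridays fall on 4, 11, 18, 25; the last is November 25.
1 March 2017 is a Wednesday, so the first Sunday is March 5 and the third is March 19.
27 March 2017 does not fall between 25 November 2016 and 19 March 2017, so daylight saving is not in effect and Kesax is at UTC−04:30.
14:30 Kesax + 4h30m = 19:00 UTC.
1 February 2017 is a Wednesday, so the first Sunday is February 5 and the second is February 12.
1 November 2017 is a Wednesday, so Sundays fall on 5, 12, 19, 26; the last is November 26.
At the standard offset (UTC−00:15), 19:00 UTC − 0h15m = 18:45 Quorvik Isles standard time.
The standard-time date in Quorvik Isles, 27 March 2017, falls between 12 February and 26 November, so daylight saving is in effect and Quorvik Isles is at UTC+00:45.
19:00 UTC + 0h45m = 19:45 Quorvik Isles.

19:45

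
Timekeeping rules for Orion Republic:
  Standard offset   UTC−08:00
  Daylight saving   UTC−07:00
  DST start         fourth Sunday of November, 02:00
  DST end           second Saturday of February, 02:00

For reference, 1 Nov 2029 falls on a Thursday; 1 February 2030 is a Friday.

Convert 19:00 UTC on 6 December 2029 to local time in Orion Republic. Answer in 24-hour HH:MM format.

12:00

1 November 2029 is a Thursday, so the first Sunday is November 4 and the fourth is November 25.
1 February 2030 is a Friday, so the first Saturday is February 2 and the second is February 9.
At the standard offset (UTC−08:00), 19:00 UTC − 8h = 11:00 Orion Republic standard time.
The standard-time date in Orion Republic, 6 December 2029, falls between 25 November 2029 and 9 February 2030, so daylight saving is in effect and Orion Republic is at UTC−07:00.
19:00 UTC − 7h = 12:00 local.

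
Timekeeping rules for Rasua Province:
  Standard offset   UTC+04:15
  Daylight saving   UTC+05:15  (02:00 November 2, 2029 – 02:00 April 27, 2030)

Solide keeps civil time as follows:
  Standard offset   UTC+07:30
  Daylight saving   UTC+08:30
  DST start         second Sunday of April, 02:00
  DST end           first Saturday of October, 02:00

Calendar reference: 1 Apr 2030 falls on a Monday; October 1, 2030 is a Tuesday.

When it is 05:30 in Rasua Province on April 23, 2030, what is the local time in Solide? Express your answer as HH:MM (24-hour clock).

08:45

April 23, 2030 lies within the daylight-saving period (2 November 2029 – 27 April 2030), so Rasua Province is on daylight time, UTC+05:15.
05:30 Rasua Province − 5h15m = 00:15 UTC.
1 April 2030 is a Monday, so the first Sunday is April 7 and the second is April 14.
1 October 2030 is a Tuesday, so the first Saturday is October 5.
At the standard offset (UTC+07:30), 00:15 UTC + 7h30m = 07:45 Solide standard time.
Daylight saving runs 14 April – 5 October; the standard-time date in Solide, April 23, 2030, is inside that window, so Solide is at UTC+08:30.
00:15 UTC + 8h30m = 08:45 Solide.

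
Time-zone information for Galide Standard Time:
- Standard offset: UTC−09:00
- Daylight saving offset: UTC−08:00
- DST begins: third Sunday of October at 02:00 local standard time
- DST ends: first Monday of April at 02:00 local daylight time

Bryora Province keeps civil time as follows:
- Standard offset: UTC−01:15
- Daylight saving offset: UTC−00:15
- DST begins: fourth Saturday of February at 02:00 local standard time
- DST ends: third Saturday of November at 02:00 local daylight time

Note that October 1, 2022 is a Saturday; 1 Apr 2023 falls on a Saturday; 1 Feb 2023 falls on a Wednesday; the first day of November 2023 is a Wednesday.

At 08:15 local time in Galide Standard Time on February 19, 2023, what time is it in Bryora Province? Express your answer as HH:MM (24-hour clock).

1 October 2022 is a Saturday, so the first Sunday is October 2 and the third is October 16.
1 April 2023 is a Saturday, so the first Monday is April 3.
February 19, 2023 falls between 16 October 2022 and 3 April 2023, so daylight saving is in effect and Galide Standard Time is at UTC−08:00.
08:15 Galide Standard Time + 8h = 16:15 UTC.
1 February 2023 is a Wednesday, so the first Saturday is February 4 and the fourth is February 25.
1 November 2023 is a Wednesday, so the first Saturday is November 4 and the third is November 18.
At the standard offset (UTC−01:15), 16:15 UTC − 1h15m = 15:00 Bryora Province standard time.
The standard-time date in Bryora Province, February 19, 2023, does not fall between 25 February and 18 November, so daylight saving is not in effect and Bryora Province is at UTC−01:15.
16:15 UTC − 1h15m = 15:00 Bryora Province.

15:00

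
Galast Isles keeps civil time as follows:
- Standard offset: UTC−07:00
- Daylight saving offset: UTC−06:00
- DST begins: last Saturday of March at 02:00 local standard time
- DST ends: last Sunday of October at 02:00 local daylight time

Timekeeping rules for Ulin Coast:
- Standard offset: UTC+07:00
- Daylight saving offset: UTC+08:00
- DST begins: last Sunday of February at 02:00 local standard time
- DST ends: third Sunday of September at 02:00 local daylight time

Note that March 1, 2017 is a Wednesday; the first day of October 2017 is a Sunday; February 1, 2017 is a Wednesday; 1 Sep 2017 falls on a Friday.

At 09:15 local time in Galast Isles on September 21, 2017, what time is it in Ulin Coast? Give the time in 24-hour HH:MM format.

1 March 2017 is a Wednesday, so Saturdays fall on 4, 11, 18, 25; the last is March 25.
1 October 2017 is a Sunday, so Sundays fall on 1, 8, 15, 22, 29; the last is October 29.
September 21, 2017 lies within the daylight-saving period (25 March – 29 October), so Galast Isles is on daylight time, UTC−06:00.
09:15 Galast Isles + 6h = 15:15 UTC.
1 February 2017 is a Wednesday, so Sundays fall on 5, 12, 19, 26; the last is February 26.
1 September 2017 is a Friday, so the first Sunday is September 3 and the third is September 17.
At the standard offset (UTC+07:00), 15:15 UTC + 7h = 22:15 Ulin Coast standard time.
Daylight saving runs 26 February – 17 September; the standard-time date in Ulin Coast, September 21, 2017, is outside that window, so Ulin Coast is on standard time at UTC+07:00.
15:15 UTC + 7h = 22:15 Ulin Coast.

22:15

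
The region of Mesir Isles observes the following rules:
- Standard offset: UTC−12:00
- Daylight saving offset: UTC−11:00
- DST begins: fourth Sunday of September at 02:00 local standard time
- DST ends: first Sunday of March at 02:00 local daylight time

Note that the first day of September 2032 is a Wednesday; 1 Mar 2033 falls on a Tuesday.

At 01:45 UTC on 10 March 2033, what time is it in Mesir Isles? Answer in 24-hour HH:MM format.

13:45

1 September 2032 is a Wednesday, so the first Sunday is September 5 and the fourth is September 26.
1 March 2033 is a Tuesday, so the first Sunday is March 6.
At the standard offset (UTC−12:00), 01:45 UTC − 12h = 13:45 Mesir Isles standard time (rolling into the previous day, 9 March 2033).
The standard-time date in Mesir Isles, 9 March 2033, does not fall between 26 September 2032 and 6 March 2033, so daylight saving is not in effect and Mesir Isles is at UTC−12:00.
01:45 UTC − 12h = 13:45 local (rolling into the previous day, 9 March 2033).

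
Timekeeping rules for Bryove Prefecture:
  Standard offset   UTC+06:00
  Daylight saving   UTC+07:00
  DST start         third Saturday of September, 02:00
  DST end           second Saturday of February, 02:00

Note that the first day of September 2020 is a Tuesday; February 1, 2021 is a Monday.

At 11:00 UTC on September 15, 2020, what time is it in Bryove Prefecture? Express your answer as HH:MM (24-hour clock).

17:00

1 September 2020 is a Tuesday, so the first Saturday is September 5 and the third is September 19.
1 February 2021 is a Monday, so the first Saturday is February 6 and the second is February 13.
At the standard offset (UTC+06:00), 11:00 UTC + 6h = 17:00 Bryove Prefecture standard time.
Daylight saving runs 19 September 2020 – 13 February 2021; the standard-time date in Bryove Prefecture, September 15, 2020, is outside that window, so Bryove Prefecture is on standard time at UTC+06:00.
11:00 UTC + 6h = 17:00 local.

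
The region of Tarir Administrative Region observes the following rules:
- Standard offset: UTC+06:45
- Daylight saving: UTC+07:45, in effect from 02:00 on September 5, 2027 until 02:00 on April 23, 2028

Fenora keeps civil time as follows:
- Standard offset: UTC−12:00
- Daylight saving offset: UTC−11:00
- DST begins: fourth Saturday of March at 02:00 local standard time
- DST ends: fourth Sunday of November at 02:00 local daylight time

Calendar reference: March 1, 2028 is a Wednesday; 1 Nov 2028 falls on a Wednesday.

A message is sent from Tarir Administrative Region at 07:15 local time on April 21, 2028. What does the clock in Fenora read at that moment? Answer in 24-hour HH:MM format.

Daylight saving runs 5 September 2027 – 23 April 2028; April 21, 2028 is inside that window, so Tarir Administrative Region is at UTC+07:45.
07:15 Tarir Administrative Region − 7h45m = 23:30 UTC (rolling into the previous day, 20 April 2028).
1 March 2028 is a Wednesday, so the first Saturday is March 4 and the fourth is March 25.
1 November 2028 is a Wednesday, so the first Sunday is November 5 and the fourth is November 26.
At the standard offset (UTC−12:00), 23:30 UTC − 12h = 11:30 Fenora standard time.
The standard-time date in Fenora, April 20, 2028, lies within the daylight-saving period (25 March – 26 November), so Fenora is on daylight time, UTC−11:00.
23:30 UTC − 11h = 12:30 Fenora.

12:30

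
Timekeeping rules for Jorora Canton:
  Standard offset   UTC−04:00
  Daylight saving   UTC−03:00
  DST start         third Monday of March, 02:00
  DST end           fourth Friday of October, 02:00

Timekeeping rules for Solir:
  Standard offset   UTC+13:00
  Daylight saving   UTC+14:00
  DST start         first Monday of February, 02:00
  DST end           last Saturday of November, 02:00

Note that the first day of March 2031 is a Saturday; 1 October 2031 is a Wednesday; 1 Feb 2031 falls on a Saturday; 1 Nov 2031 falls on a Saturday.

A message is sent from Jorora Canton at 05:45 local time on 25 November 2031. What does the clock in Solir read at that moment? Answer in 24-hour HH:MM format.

23:45

1 March 2031 is a Saturday, so the first Monday is March 3 and the third is March 17.
1 October 2031 is a Wednesday, so the first Friday is October 3 and the fourth is October 24.
25 November 2031 is outside the daylight-saving period (17 March – 24 October), so Jorora Canton is on standard time, UTC−04:00.
05:45 Jorora Canton + 4h = 09:45 UTC.
1 February 2031 is a Saturday, so the first Monday is February 3.
1 November 2031 is a Saturday, so Saturdays fall on 1, 8, 15, 22, 29; the last is November 29.
At the standard offset (UTC+13:00), 09:45 UTC + 13h = 22:45 Solir standard time.
The standard-time date in Solir, 25 November 2031, lies within the daylight-saving period (3 February – 29 November), so Solir is on daylight time, UTC+14:00.
09:45 UTC + 14h = 23:45 Solir.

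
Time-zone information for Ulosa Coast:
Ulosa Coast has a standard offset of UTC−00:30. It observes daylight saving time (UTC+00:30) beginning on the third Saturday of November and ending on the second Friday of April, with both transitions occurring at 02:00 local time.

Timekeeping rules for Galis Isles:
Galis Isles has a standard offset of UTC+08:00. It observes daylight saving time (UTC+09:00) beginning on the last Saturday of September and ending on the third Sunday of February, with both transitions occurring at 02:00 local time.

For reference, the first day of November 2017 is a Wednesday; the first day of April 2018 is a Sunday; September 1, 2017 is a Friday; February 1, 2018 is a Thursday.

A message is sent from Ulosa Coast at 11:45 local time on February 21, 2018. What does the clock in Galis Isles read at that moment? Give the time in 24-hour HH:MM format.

19:15

1 November 2017 is a Wednesday, so the first Saturday is November 4 and the third is November 18.
1 April 2018 is a Sunday, so the first Friday is April 6 and the second is April 13.
Daylight saving runs 18 November 2017 – 13 April 2018; February 21, 2018 is inside that window, so Ulosa Coast is at UTC+00:30.
11:45 Ulosa Coast − 0h30m = 11:15 UTC.
1 September 2017 is a Friday, so Saturdays fall on 2, 9, 16, 23, 30; the last is September 30.
1 February 2018 is a Thursday, so the first Sunday is February 4 and the third is February 18.
At the standard offset (UTC+08:00), 11:15 UTC + 8h = 19:15 Galis Isles standard time.
The standard-time date in Galis Isles, February 21, 2018, is outside the daylight-saving period (30 September 2017 – 18 February 2018), so Galis Isles is on standard time, UTC+08:00.
11:15 UTC + 8h = 19:15 Galis Isles.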